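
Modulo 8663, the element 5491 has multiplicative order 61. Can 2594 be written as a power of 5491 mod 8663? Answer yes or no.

yes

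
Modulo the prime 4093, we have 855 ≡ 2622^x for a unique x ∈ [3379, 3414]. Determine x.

3404

Compute 2622^3379 mod 4093 = 3678, then multiply by 2622 repeatedly:
  2622^3379=3678  2622^3380=608  2622^3381=1999  2622^3382=2338  2622^3383=3015
  2622^3384=1747  2622^3385=567  2622^3386=915  2622^3387=632  2622^3388=3532
  2622^3389=2538  2622^3390=3511  2622^3391=685  2622^3392=3336  2622^3393=251
  2622^3394=3242  2622^3395=3456  2622^3396=3823  2622^3397=149  2622^3398=1843
  2622^3399=2606  2622^3400=1715  2622^3401=2616  2622^3402=3377  2622^3403=1335
  2622^3404=855
Found 855 at exponent 3404.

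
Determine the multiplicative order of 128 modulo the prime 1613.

52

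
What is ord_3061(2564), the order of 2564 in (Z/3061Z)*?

765

The order of 2564 must divide p − 1 = 3060 = 2^2 · 3^2 · 5 · 17.
Divisors: 1, 2, 3, 4, 5, 6, 9, 10, 12, 15, 17, 18, 20, 30, 34, 36, 45, 51, 60, 68, 85, 90, 102, 153, 170, 180, 204, 255, 306, 340, 510, 612, 765, 1020, 1530, 3060.
Check each in increasing order: 2564^1 ≡ 2564;  2564^2 ≡ 2129;  2564^3 ≡ 993;  2564^4 ≡ 2361;  2564^5 ≡ 2007;  2564^6 ≡ 407;  2564^9 ≡ 99;  2564^10 ≡ 2834;  2564^12 ≡ 355;  2564^15 ≡ 500;  2564^17 ≡ 2333;  2564^18 ≡ 618;  2564^20 ≡ 2553;  2564^30 ≡ 2059;  2564^34 ≡ 431;  2564^36 ≡ 2360;  2564^45 ≡ 1004;  2564^51 ≡ 1515;  2564^60 ≡ 3057;  2564^68 ≡ 2101;  2564^85 ≡ 972;  2564^90 ≡ 947;  2564^102 ≡ 2536;  2564^153 ≡ 485;  2564^170 ≡ 1996;  2564^180 ≡ 2997;  2564^204 ≡ 135;  2564^255 ≡ 2499;  2564^306 ≡ 2589;  2564^340 ≡ 1655;  2564^510 ≡ 561;  2564^612 ≡ 2392;  2564^765 ≡ 1.
Smallest exponent giving 1 is 765.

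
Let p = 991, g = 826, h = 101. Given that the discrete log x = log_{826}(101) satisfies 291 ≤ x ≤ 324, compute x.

312

Compute 826^291 mod 991 = 231, then multiply by 826 repeatedly:
  826^291=231  826^292=534  826^293=89  826^294=180  826^295=30
  826^296=5  826^297=166  826^298=358  826^299=390  826^300=65
  826^301=176  826^302=690  826^303=115  826^304=845  826^305=306
  826^306=51  826^307=504  826^308=84  826^309=14  826^310=663
  826^311=606  826^312=101
Found 101 at exponent 312.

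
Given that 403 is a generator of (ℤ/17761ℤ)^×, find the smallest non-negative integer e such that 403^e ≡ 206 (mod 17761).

Baby-step giant-step with m = ceil(sqrt(17760)) = 134.
Baby table (403^j mod 17761 for j=0..133):
  0:1  1:403  2:2560  3:1542  4:17552  5:4578  6:15551  7:15181
  8:8159  9:2292  10:104  11:6390  12:17586  13:519  14:13786  15:14326
  16:1053  17:15856  18:13769  19:7475  20:10816  21:7403  22:17322  23:693
  24:12864  25:15741  26:2946  27:15012  28:11096  29:13677  30:5921  31:6189
  32:7627  33:1028  34:5781  35:3052  36:4447  37:16041  38:17280  39:1528
  40:11910  41:4260  42:11724  43:346  44:15111  45:15471  46:702  47:16491
  48:3259  49:16824  50:13131  51:16776  52:11548  53:462  54:8576  55:10494
  56:1964  57:10008  58:1477  59:9118  60:15788  61:4126  62:11005  63:12526
  64:3854  65:7955  66:8885  67:10694  68:11520  69:6939  70:7940  71:2840
  72:7816  73:6151  74:10074  75:10314  76:468  77:10994  78:8093  79:11216
  80:8754  81:11184  82:13619  83:308  84:17558  85:6996  86:13150  87:6672
  88:6905  89:11999  90:4605  91:8671  92:13257  93:14271  94:14410  95:17144
  96:3  97:1209  98:7680  99:4626  100:17134  101:13734  102:11131  103:10021
  104:6716  105:6876  106:312  107:1409  108:17236  109:1557  110:5836  111:7456
  112:3159  113:12046  114:5785  115:4664  116:14687  117:4448  118:16444  119:2079
  120:3070  121:11701  122:8838  123:9514  124:15527  125:5509  126:2  127:806
  128:5120  129:3084  130:17343  131:9156  132:13341  133:12601
Giant step factor: 403^(-134) ≡ 4111 (mod 17761).
Scan 206·4111^i mod 17761 for i = 0, 1, …:
  i=0: 206   i=1: 12099   i=2: 8189   i=3: 7884
  i=4: 15060   i=5: 14575   i=6: 9972   i=7: 2504
  i=8: 10325   i=9: 15046     …   i=117: 9252
  i=118: 8671
Match at i=118, j=91: e = 118·134 + 91 = 15903.

15903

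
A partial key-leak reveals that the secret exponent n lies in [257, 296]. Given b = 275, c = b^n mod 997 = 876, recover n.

284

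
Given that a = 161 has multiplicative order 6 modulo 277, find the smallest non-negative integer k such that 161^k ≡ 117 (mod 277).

Successive powers of 161 modulo 277:
  161^0=1  161^1=161  161^2=160  161^3=276  161^4=116  161^5=117
So 161^5 ≡ 117 (mod 277), giving k = 5.

5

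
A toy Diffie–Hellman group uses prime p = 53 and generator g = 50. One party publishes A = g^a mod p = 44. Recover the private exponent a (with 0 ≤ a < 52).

Baby-step giant-step with m = ceil(sqrt(52)) = 8.
Baby table (50^j mod 53 for j=0..7):
  0:1  1:50  2:9  3:26  4:28  5:22  6:40  7:39
Giant step factor: 50^(-8) ≡ 24 (mod 53).
Scan 44·24^i mod 53 for i = 0, 1, …:
  i=0: 44   i=1: 49   i=2: 10   i=3: 28
Match at i=3, j=4: a = 3·8 + 4 = 28.

28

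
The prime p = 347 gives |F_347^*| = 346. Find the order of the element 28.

346

The order of 28 must divide p − 1 = 346 = 2 · 173.
Divisors: 1, 2, 173, 346.
Check each in increasing order: 28^1 ≡ 28;  28^2 ≡ 90;  28^173 ≡ 346;  28^346 ≡ 1.
Smallest exponent giving 1 is 346.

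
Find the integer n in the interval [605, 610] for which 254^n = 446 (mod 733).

607

Compute 254^605 mod 733 = 648, then multiply by 254 repeatedly:
  254^605=648  254^606=400  254^607=446
Found 446 at exponent 607.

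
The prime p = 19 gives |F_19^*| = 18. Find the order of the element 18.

The order of 18 must divide p − 1 = 18 = 2 · 3^2.
Divisors: 1, 2, 3, 6, 9, 18.
Check each in increasing order: 18^1 ≡ 18;  18^2 ≡ 1.
Smallest exponent giving 1 is 2.

2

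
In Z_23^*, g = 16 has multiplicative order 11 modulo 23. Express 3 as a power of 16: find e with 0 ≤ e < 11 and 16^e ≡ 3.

Successive powers of 16 modulo 23:
  16^0=1  16^1=16  16^2=3
So 16^2 ≡ 3 (mod 23), giving e = 2.

2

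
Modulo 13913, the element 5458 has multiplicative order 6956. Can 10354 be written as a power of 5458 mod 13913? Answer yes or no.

10354 ∈ ⟨5458⟩ iff 10354^6956 ≡ 1 (mod 13913), since |⟨5458⟩| = 6956.
10354^6956 mod 13913 = 13912.
Since 13912 ≠ 1, 10354 does not lie in the subgroup.

no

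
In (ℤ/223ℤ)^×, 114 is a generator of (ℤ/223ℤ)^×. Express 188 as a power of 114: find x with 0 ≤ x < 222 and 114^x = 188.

76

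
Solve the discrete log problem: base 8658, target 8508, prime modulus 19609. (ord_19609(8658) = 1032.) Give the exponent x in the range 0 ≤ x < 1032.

724

Baby-step giant-step with m = ceil(sqrt(1032)) = 33.
Baby table (8658^j mod 19609 for j=0..32):
  0:1  1:8658  2:15366  3:11372  4:1987  5:6353  6:1029  7:6596
  8:6760  9:14824  10:5287  11:7440  12:19564  13:2570  14:14454  15:17703
  16:8630  17:8250  18:12522  19:16924  20:9544  21:19235  22:17002  23:18162
  24:2025  25:2004  26:16276  27:7334  28:3830  29:1321  30:5171  31:3171
  32:1918
Giant step factor: 8658^(-33) ≡ 14204 (mod 19609).
Scan 8508·14204^i mod 19609 for i = 0, 1, …:
  i=0: 8508   i=1: 16974   i=2: 6041   i=3: 16989
  i=4: 3402   i=5: 5432   i=6: 14322   i=7: 5922
  i=8: 13087   i=9: 14037     …   i=20: 11841
  i=21: 3171
Match at i=21, j=31: x = 21·33 + 31 = 724.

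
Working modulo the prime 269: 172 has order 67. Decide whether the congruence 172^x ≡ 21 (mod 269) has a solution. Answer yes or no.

21 ∈ ⟨172⟩ iff 21^67 ≡ 1 (mod 269), since |⟨172⟩| = 67.
21^67 mod 269 = 1.
Since 1 = 1, 21 lies in the subgroup.

yes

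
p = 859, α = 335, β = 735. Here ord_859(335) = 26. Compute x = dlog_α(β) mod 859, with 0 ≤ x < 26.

23

Successive powers of 335 modulo 859:
  335^0=1  335^1=335  335^2=555  335^3=381  335^4=503  335^5=141
  335^6=849  335^7=86  335^8=463  335^9=485  335^10=124  335^11=308
  335^12=100  335^13=858  335^14=524  335^15=304  335^16=478  335^17=356
  335^18=718  335^19=10  335^20=773  335^21=396  335^22=374  335^23=735
So 335^23 ≡ 735 (mod 859), giving x = 23.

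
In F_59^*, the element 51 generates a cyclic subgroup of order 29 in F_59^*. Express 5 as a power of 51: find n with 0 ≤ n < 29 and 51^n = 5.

Successive powers of 51 modulo 59:
  51^0=1  51^1=51  51^2=5
So 51^2 ≡ 5 (mod 59), giving n = 2.

2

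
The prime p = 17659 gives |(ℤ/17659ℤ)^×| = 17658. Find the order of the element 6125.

The order of 6125 must divide p − 1 = 17658 = 2 · 3^4 · 109.
Divisors: 1, 2, 3, 6, 9, 18, 27, 54, 81, 109, 162, 218, 327, 654, 981, 1962, 2943, 5886, 8829, 17658.
Check each in increasing order: 6125^1 ≡ 6125;  6125^2 ≡ 7909;  6125^3 ≡ 3988;  6125^6 ≡ 11044;  6125^9 ≡ 1926;  6125^18 ≡ 1086;  6125^27 ≡ 7874;  6125^54 ≡ 16786;  6125^81 ≡ 13008;  6125^109 ≡ 7088;  6125^162 ≡ 17185;  6125^218 ≡ 17548;  6125^327 ≡ 7887;  6125^654 ≡ 9771;  6125^981 ≡ 1.
Smallest exponent giving 1 is 981.

981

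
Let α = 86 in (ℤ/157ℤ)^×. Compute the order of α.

78

The order of 86 must divide p − 1 = 156 = 2^2 · 3 · 13.
Divisors: 1, 2, 3, 4, 6, 12, 13, 26, 39, 52, 78, 156.
Check each in increasing order: 86^1 ≡ 86;  86^2 ≡ 17;  86^3 ≡ 49;  86^4 ≡ 132;  86^6 ≡ 46;  86^12 ≡ 75;  86^13 ≡ 13;  86^26 ≡ 12;  86^39 ≡ 156;  86^52 ≡ 144;  86^78 ≡ 1.
Smallest exponent giving 1 is 78.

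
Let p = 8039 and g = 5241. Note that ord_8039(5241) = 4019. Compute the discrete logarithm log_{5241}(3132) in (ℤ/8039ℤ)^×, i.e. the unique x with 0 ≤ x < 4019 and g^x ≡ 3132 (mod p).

Baby-step giant-step with m = ceil(sqrt(4019)) = 64.
Baby table (5241^j mod 8039 for j=0..63):
  0:1  1:5241  2:6857  3:3207  4:6377  5:3734  6:2968  7:7862
  8:4867  9:200  10:3130  11:4770  12:6319  13:5238  14:7212  15:6753
  16:4795  17:681  18:7844  19:6997  20:5398  21:1677  22:2530  23:3419
  24:48  25:2359  26:7576  27:1195  28:614  29:2374  30:5801  31:7582
  32:485  33:1561  34:5538  35:3868  36:5869  37:2215  38:499  39:2584
  40:5068  41:532  42:6718  43:6257  44:1856  45:106  46:855  47:3332
  48:2304  49:686  50:1893  51:1087  52:5355  53:1406  54:5122  55:2181
  56:7202  57:2577  58:537  59:767  60:347  61:1813  62:7874  63:3447
Giant step factor: 5241^(-64) ≡ 2791 (mod 8039).
Scan 3132·2791^i mod 8039 for i = 0, 1, …:
  i=0: 3132   i=1: 3019   i=2: 1157   i=3: 5548
  i=4: 1354   i=5: 684   i=6: 3801   i=7: 5150
  i=8: 7957   i=9: 4269     …   i=21: 6627
  i=22: 6257
Match at i=22, j=43: x = 22·64 + 43 = 1451.

1451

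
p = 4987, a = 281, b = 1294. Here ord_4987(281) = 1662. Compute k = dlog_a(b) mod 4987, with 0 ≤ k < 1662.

1169

Baby-step giant-step with m = ceil(sqrt(1662)) = 41.
Baby table (281^j mod 4987 for j=0..40):
  0:1  1:281  2:4156  3:878  4:2355  5:3471  6:2886  7:3072
  8:481  9:512  10:4236  11:3410  12:706  13:3893  14:1780  15:1480
  16:1959  17:1909  18:2820  19:4474  20:470  21:2408  22:3403  23:3726
  24:4723  25:621  26:4943  27:2597  28:1655  29:1264  30:1107  31:1873
  32:2678  33:4468  34:3771  35:2407  36:3122  37:4557  38:3845  39:3253
  40:1472
Giant step factor: 281^(-41) ≡ 3572 (mod 4987).
Scan 1294·3572^i mod 4987 for i = 0, 1, …:
  i=0: 1294   i=1: 4206   i=2: 2988   i=3: 956
  i=4: 3724   i=5: 1799   i=6: 2772   i=7: 2389
  i=8: 751   i=9: 4553     …   i=27: 2268
  i=28: 2408
Match at i=28, j=21: k = 28·41 + 21 = 1169.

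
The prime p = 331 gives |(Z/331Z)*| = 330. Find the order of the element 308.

33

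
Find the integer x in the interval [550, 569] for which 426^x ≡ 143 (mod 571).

560

Compute 426^550 mod 571 = 464, then multiply by 426 repeatedly:
  426^550=464  426^551=98  426^552=65  426^553=282  426^554=222
  426^555=357  426^556=196  426^557=130  426^558=564  426^559=444
  426^560=143
Found 143 at exponent 560.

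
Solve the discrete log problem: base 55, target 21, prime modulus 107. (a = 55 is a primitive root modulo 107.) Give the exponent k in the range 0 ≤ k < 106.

17

Successive powers of 55 modulo 107:
  55^0=1  55^1=55  55^2=29  55^3=97  55^4=92  55^5=31
  55^6=100  55^7=43  55^8=11  55^9=70  55^10=105  55^11=104
  55^12=49  55^13=20  55^14=30  55^15=45  55^16=14  55^17=21
So 55^17 ≡ 21 (mod 107), giving k = 17.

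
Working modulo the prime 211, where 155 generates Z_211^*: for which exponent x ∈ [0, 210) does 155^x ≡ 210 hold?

105

Baby-step giant-step with m = ceil(sqrt(210)) = 15.
Baby table (155^j mod 211 for j=0..14):
  0:1  1:155  2:182  3:147  4:208  5:168  6:87  7:192
  8:9  9:129  10:161  11:57  12:184  13:35  14:150
Giant step factor: 155^(-15) ≡ 153 (mod 211).
Scan 210·153^i mod 211 for i = 0, 1, …:
  i=0: 210   i=1: 58   i=2: 12   i=3: 148
  i=4: 67   i=5: 123   i=6: 40   i=7: 1
Match at i=7, j=0: x = 7·15 + 0 = 105.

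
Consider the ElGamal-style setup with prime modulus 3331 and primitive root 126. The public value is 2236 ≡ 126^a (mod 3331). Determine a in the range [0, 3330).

202

Baby-step giant-step with m = ceil(sqrt(3330)) = 58.
Baby table (126^j mod 3331 for j=0..57):
  0:1  1:126  2:2552  3:1776  4:599  5:2192  6:3050  7:1235
  8:2384  9:594  10:1562  11:283  12:2348  13:2720  14:2958  15:2967
  16:770  17:421  18:3081  19:1810  20:1552  21:2354  22:145  23:1615
  24:299  25:1033  26:249  27:1395  28:2558  29:2532  30:2587  31:2855
  32:3313  33:1063  34:698  35:1342  36:2542  37:516  38:1727  39:1087
  40:391  41:2632  42:1863  43:1568  44:1039  45:1005  46:52  47:3221
  48:2795  49:2415  50:1169  51:730  52:2043  53:931  54:721  55:909
  56:1280  57:1392
Giant step factor: 126^(-58) ≡ 2703 (mod 3331).
Scan 2236·2703^i mod 3331 for i = 0, 1, …:
  i=0: 2236   i=1: 1474   i=2: 346   i=3: 2558
Match at i=3, j=28: a = 3·58 + 28 = 202.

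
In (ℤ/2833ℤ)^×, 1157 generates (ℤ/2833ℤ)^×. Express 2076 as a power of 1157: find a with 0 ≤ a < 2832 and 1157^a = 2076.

1585

Baby-step giant-step with m = ceil(sqrt(2832)) = 54.
Baby table (1157^j mod 2833 for j=0..53):
  0:1  1:1157  2:1473  3:1628  4:2484  5:1326  6:1529  7:1261
  8:2815  9:1838  10:1816  11:1859  12:616  13:1629  14:808  15:2799
  16:324  17:912  18:1308  19:534  20:244  21:1841  22:2454  23:612
  24:2667  25:582  26:1953  27:1720  28:1274  29:858  30:1156  31:316
  32:155  33:856  34:1675  35:203  36:2565  37:1554  38:1856  39:2811
  40:43  41:1590  42:1013  43:2012  44:1991  45:358  46:588  47:396
  48:2059  49:2543  50:1597  51:613  52:991  53:2055
Giant step factor: 1157^(-54) ≡ 784 (mod 2833).
Scan 2076·784^i mod 2833 for i = 0, 1, …:
  i=0: 2076   i=1: 1442   i=2: 161   i=3: 1572
  i=4: 93   i=5: 2087   i=6: 1567   i=7: 1839
  i=8: 2612   i=9: 2382     …   i=28: 2812
  i=29: 534
Match at i=29, j=19: a = 29·54 + 19 = 1585.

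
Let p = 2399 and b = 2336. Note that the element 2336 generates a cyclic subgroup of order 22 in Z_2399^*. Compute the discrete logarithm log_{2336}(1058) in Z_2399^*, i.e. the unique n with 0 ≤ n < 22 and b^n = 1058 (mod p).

8

Successive powers of 2336 modulo 2399:
  2336^0=1  2336^1=2336  2336^2=1570  2336^3=1848  2336^4=1127  2336^5=969
  2336^6=1327  2336^7=364  2336^8=1058
So 2336^8 ≡ 1058 (mod 2399), giving n = 8.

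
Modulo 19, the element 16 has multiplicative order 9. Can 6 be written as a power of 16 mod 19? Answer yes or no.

⟨16⟩ has order 9; its elements mod 19 are {1, 4, 5, 6, 7, 9, 11, 16, 17}.
6 is in this set.

yes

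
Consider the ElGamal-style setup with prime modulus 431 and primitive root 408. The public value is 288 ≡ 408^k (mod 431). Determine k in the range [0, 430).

290

Baby-step giant-step with m = ceil(sqrt(430)) = 21.
Baby table (408^j mod 431 for j=0..20):
  0:1  1:408  2:98  3:332  4:122  5:211  6:319  7:421
  8:230  9:313  10:128  11:73  12:45  13:258  14:100  15:286
  16:318  17:13  18:132  19:412  20:6
Giant step factor: 408^(-21) ≡ 203 (mod 431).
Scan 288·203^i mod 431 for i = 0, 1, …:
  i=0: 288   i=1: 279   i=2: 176   i=3: 386
  i=4: 347   i=5: 188   i=6: 236   i=7: 67
  i=8: 240   i=9: 17   i=10: 3   i=11: 178
  i=12: 361   i=13: 13
Match at i=13, j=17: k = 13·21 + 17 = 290.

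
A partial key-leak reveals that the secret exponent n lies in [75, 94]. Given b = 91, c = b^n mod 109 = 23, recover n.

Compute 91^75 mod 109 = 23, then multiply by 91 repeatedly:
  91^75=23
Found 23 at exponent 75.

75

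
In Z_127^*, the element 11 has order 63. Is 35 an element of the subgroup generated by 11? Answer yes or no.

35 ∈ ⟨11⟩ iff 35^63 ≡ 1 (mod 127), since |⟨11⟩| = 63.
35^63 mod 127 = 1.
Since 1 = 1, 35 lies in the subgroup.

yes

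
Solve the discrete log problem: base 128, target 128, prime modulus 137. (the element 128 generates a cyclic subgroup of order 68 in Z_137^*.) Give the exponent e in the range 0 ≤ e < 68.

1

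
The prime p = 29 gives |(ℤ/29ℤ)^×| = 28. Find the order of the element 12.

4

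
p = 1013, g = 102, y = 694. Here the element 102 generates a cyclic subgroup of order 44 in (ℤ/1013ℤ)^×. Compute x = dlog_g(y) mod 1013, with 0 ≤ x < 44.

Baby-step giant-step with m = ceil(sqrt(44)) = 7.
Baby table (102^j mod 1013 for j=0..6):
  0:1  1:102  2:274  3:597  4:114  5:485  6:846
Giant step factor: 102^(-7) ≡ 948 (mod 1013).
Scan 694·948^i mod 1013 for i = 0, 1, …:
  i=0: 694   i=1: 475   i=2: 528   i=3: 122
  i=4: 174   i=5: 846
Match at i=5, j=6: x = 5·7 + 6 = 41.

41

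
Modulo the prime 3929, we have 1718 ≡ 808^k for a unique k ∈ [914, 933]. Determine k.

915

Compute 808^914 mod 3929 = 1918, then multiply by 808 repeatedly:
  808^914=1918  808^915=1718
Found 1718 at exponent 915.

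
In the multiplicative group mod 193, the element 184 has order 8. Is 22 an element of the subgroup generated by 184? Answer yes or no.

⟨184⟩ has order 8; its elements mod 193 are {1, 9, 43, 81, 112, 150, 184, 192}.
22 is not in this set.

no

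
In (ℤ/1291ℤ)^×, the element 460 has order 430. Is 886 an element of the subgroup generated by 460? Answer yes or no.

no

886 ∈ ⟨460⟩ iff 886^430 ≡ 1 (mod 1291), since |⟨460⟩| = 430.
886^430 mod 1291 = 944.
Since 944 ≠ 1, 886 does not lie in the subgroup.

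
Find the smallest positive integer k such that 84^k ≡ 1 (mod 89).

44

The order of 84 must divide p − 1 = 88 = 2^3 · 11.
Divisors: 1, 2, 4, 8, 11, 22, 44, 88.
Check each in increasing order: 84^1 ≡ 84;  84^2 ≡ 25;  84^4 ≡ 2;  84^8 ≡ 4;  84^11 ≡ 34;  84^22 ≡ 88;  84^44 ≡ 1.
Smallest exponent giving 1 is 44.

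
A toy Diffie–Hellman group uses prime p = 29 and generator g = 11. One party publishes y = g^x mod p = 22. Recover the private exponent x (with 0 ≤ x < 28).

10

Successive powers of 11 modulo 29:
  11^0=1  11^1=11  11^2=5  11^3=26  11^4=25  11^5=14
  11^6=9  11^7=12  11^8=16  11^9=2  11^10=22
So 11^10 ≡ 22 (mod 29), giving x = 10.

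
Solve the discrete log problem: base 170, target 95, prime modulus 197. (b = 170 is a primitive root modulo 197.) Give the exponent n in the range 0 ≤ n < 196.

Baby-step giant-step with m = ceil(sqrt(196)) = 14.
Baby table (170^j mod 197 for j=0..13):
  0:1  1:170  2:138  3:17  4:132  5:179  6:92  7:77
  8:88  9:185  10:127  11:117  12:190  13:189
Giant step factor: 170^(-14) ≡ 83 (mod 197).
Scan 95·83^i mod 197 for i = 0, 1, …:
  i=0: 95   i=1: 5   i=2: 21   i=3: 167
  i=4: 71   i=5: 180   i=6: 165   i=7: 102
  i=8: 192   i=9: 176   i=10: 30   i=11: 126
  i=12: 17
Match at i=12, j=3: n = 12·14 + 3 = 171.

171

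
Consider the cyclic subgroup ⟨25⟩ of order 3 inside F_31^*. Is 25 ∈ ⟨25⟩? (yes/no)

25 ∈ ⟨25⟩ iff 25^3 ≡ 1 (mod 31), since |⟨25⟩| = 3.
25^3 mod 31 = 1.
Since 1 = 1, 25 lies in the subgroup.

yes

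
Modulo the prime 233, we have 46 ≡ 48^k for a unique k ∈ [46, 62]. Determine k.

Compute 48^46 mod 233 = 52, then multiply by 48 repeatedly:
  48^46=52  48^47=166  48^48=46
Found 46 at exponent 48.

48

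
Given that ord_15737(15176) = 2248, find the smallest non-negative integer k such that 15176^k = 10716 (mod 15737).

Baby-step giant-step with m = ceil(sqrt(2248)) = 48.
Baby table (15176^j mod 15737 for j=0..47):
  0:1  1:15176  2:15718  3:10659  4:361  5:2060  6:8878  7:8071
  8:4425  9:4021  10:10347  11:2286  12:7988  13:3777  14:5598  15:6922
  16:3797  17:10115  18:6542  19:12396  20:1598  21:531  22:1112  23:5648
  24:10346  25:2847  26:8007  27:8855  28:5237  29:4862  30:10656  31:2044
  32:2117  33:8375  34:6988  35:13982  36:8861  37:1871  38:4748  39:11662
  40:4210  41:14477  42:14432  43:8203  44:9058  45:1513  46:1005  47:2727
Giant step factor: 15176^(-48) ≡ 1898 (mod 15737).
Scan 10716·1898^i mod 15737 for i = 0, 1, …:
  i=0: 10716   i=1: 6764   i=2: 12417   i=3: 9177
  i=4: 12824   i=5: 10550   i=6: 6436   i=7: 3616
  i=8: 1836   i=9: 6851   i=10: 4436   i=11: 233
  i=12: 1598
Match at i=12, j=20: k = 12·48 + 20 = 596.

596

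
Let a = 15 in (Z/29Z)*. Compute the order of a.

The order of 15 must divide p − 1 = 28 = 2^2 · 7.
Divisors: 1, 2, 4, 7, 14, 28.
Check each in increasing order: 15^1 ≡ 15;  15^2 ≡ 22;  15^4 ≡ 20;  15^7 ≡ 17;  15^14 ≡ 28;  15^28 ≡ 1.
Smallest exponent giving 1 is 28.

28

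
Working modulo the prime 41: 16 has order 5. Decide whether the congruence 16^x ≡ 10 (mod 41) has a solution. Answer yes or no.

yes

10 ∈ ⟨16⟩ iff 10^5 ≡ 1 (mod 41), since |⟨16⟩| = 5.
10^5 mod 41 = 1.
Since 1 = 1, 10 lies in the subgroup.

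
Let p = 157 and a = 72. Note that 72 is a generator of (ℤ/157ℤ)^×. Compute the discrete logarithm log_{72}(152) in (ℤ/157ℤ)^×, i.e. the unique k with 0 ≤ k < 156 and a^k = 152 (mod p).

Baby-step giant-step with m = ceil(sqrt(156)) = 13.
Baby table (72^j mod 157 for j=0..12):
  0:1  1:72  2:3  3:59  4:9  5:20  6:27  7:60
  8:81  9:23  10:86  11:69  12:101
Giant step factor: 72^(-13) ≡ 22 (mod 157).
Scan 152·22^i mod 157 for i = 0, 1, …:
  i=0: 152   i=1: 47   i=2: 92   i=3: 140
  i=4: 97   i=5: 93   i=6: 5   i=7: 110
  i=8: 65   i=9: 17   i=10: 60
Match at i=10, j=7: k = 10·13 + 7 = 137.

137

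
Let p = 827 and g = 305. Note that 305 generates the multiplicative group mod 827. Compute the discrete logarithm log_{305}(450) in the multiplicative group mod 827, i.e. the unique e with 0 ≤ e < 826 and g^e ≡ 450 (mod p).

Baby-step giant-step with m = ceil(sqrt(826)) = 29.
Baby table (305^j mod 827 for j=0..28):
  0:1  1:305  2:401  3:736  4:363  5:724  6:11  7:47
  8:276  9:653  10:685  11:521  12:121  13:517  14:555  15:567
  16:92  17:769  18:504  19:725  20:316  21:448  22:185  23:189
  24:582  25:532  26:168  27:793  28:381
Giant step factor: 305^(-29) ≡ 72 (mod 827).
Scan 450·72^i mod 827 for i = 0, 1, …:
  i=0: 450   i=1: 147   i=2: 660   i=3: 381
Match at i=3, j=28: e = 3·29 + 28 = 115.

115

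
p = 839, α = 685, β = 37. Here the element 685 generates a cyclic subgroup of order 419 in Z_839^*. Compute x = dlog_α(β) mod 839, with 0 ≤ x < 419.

328

Baby-step giant-step with m = ceil(sqrt(419)) = 21.
Baby table (685^j mod 839 for j=0..20):
  0:1  1:685  2:224  3:742  4:675  5:86  6:180  7:806
  8:48  9:159  10:684  11:378  12:518  13:772  14:250  15:94
  16:626  17:81  18:111  19:525  20:533
Giant step factor: 685^(-21) ≡ 6 (mod 839).
Scan 37·6^i mod 839 for i = 0, 1, …:
  i=0: 37   i=1: 222   i=2: 493   i=3: 441
  i=4: 129   i=5: 774   i=6: 449   i=7: 177
  i=8: 223   i=9: 499     …   i=14: 688
  i=15: 772
Match at i=15, j=13: x = 15·21 + 13 = 328.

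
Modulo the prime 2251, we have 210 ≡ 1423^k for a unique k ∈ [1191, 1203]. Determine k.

Compute 1423^1191 mod 2251 = 585, then multiply by 1423 repeatedly:
  1423^1191=585  1423^1192=1836  1423^1193=1468  1423^1194=36  1423^1195=1706
  1423^1196=1060  1423^1197=210
Found 210 at exponent 1197.

1197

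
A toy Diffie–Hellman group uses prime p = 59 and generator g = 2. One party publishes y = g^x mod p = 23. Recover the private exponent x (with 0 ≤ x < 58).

Baby-step giant-step with m = ceil(sqrt(58)) = 8.
Baby table (2^j mod 59 for j=0..7):
  0:1  1:2  2:4  3:8  4:16  5:32  6:5  7:10
Giant step factor: 2^(-8) ≡ 3 (mod 59).
Scan 23·3^i mod 59 for i = 0, 1, …:
  i=0: 23   i=1: 10
Match at i=1, j=7: x = 1·8 + 7 = 15.

15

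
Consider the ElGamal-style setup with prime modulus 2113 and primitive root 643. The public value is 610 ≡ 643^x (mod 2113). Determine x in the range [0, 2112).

Baby-step giant-step with m = ceil(sqrt(2112)) = 46.
Baby table (643^j mod 2113 for j=0..45):
  0:1  1:643  2:1414  3:612  4:498  5:1151  6:543  7:504
  8:783  9:575  10:2063  11:1658  12:1142  13:1095  14:456  15:1614
  16:319  17:156  18:997  19:832  20:387  21:1620  22:2064  23:188
  24:443  25:1707  26:954  27:652  28:862  29:660  30:1780  31:1407
  32:337  33:1165  34:1093  35:1283  36:899  37:1208  38:1273  39:808
  40:1859  41:1492  42:54  43:914  44:288  45:1353
Giant step factor: 643^(-46) ≡ 791 (mod 2113).
Scan 610·791^i mod 2113 for i = 0, 1, …:
  i=0: 610   i=1: 746   i=2: 559   i=3: 552
  i=4: 1354   i=5: 1836   i=6: 645   i=7: 962
  i=8: 262   i=9: 168     …   i=29: 1860
  i=30: 612
Match at i=30, j=3: x = 30·46 + 3 = 1383.

1383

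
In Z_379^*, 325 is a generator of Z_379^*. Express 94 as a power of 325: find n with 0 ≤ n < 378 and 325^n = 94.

Baby-step giant-step with m = ceil(sqrt(378)) = 20.
Baby table (325^j mod 379 for j=0..19):
  0:1  1:325  2:263  3:200  4:191  5:298  6:205  7:300
  8:97  9:68  10:118  11:71  12:335  13:102  14:177  15:296
  16:313  17:153  18:76  19:65
Giant step factor: 325^(-20) ≡ 245 (mod 379).
Scan 94·245^i mod 379 for i = 0, 1, …:
  i=0: 94   i=1: 290   i=2: 177
Match at i=2, j=14: n = 2·20 + 14 = 54.

54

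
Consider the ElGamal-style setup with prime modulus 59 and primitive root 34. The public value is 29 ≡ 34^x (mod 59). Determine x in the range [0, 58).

12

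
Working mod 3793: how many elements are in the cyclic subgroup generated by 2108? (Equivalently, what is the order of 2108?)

1264

The order of 2108 must divide p − 1 = 3792 = 2^4 · 3 · 79.
Divisors: 1, 2, 3, 4, 6, 8, 12, 16, 24, 48, 79, 158, 237, 316, 474, 632, 948, 1264, 1896, 3792.
Check each in increasing order: 2108^1 ≡ 2108;  2108^2 ≡ 2061;  2108^3 ≡ 1603;  2108^4 ≡ 3354;  2108^6 ≡ 1748;  2108^8 ≡ 3071;  2108^12 ≡ 2139;  2108^16 ≡ 1643;  2108^24 ≡ 963;  2108^48 ≡ 1877;  2108^79 ≡ 269;  2108^158 ≡ 294;  2108^237 ≡ 3226;  2108^316 ≡ 2990;  2108^474 ≡ 2877;  2108^632 ≡ 3792;  2108^948 ≡ 803;  2108^1264 ≡ 1.
Smallest exponent giving 1 is 1264.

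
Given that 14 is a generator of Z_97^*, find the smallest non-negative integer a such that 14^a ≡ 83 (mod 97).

49

Baby-step giant-step with m = ceil(sqrt(96)) = 10.
Baby table (14^j mod 97 for j=0..9):
  0:1  1:14  2:2  3:28  4:4  5:56  6:8  7:15
  8:16  9:30
Giant step factor: 14^(-10) ≡ 94 (mod 97).
Scan 83·94^i mod 97 for i = 0, 1, …:
  i=0: 83   i=1: 42   i=2: 68   i=3: 87
  i=4: 30
Match at i=4, j=9: a = 4·10 + 9 = 49.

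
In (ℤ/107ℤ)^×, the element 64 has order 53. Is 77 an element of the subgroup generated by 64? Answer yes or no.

77 ∈ ⟨64⟩ iff 77^53 ≡ 1 (mod 107), since |⟨64⟩| = 53.
77^53 mod 107 = 106.
Since 106 ≠ 1, 77 does not lie in the subgroup.

no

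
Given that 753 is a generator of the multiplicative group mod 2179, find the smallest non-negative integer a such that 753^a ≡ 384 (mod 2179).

1734

Baby-step giant-step with m = ceil(sqrt(2178)) = 47.
Baby table (753^j mod 2179 for j=0..46):
  0:1  1:753  2:469  3:159  4:2061  5:485  6:1312  7:849
  8:850  9:1603  10:2072  11:52  12:2113  13:419  14:1731  15:401
  16:1251  17:675  18:568  19:620  20:554  21:973  22:525  23:926
  24:2177  25:673  26:1241  27:1861  28:236  29:1209  30:1734  31:481
  32:479  33:1152  34:214  35:2075  36:132  37:1341  38:896  39:1377
  40:1856  41:829  42:1043  43:939  44:1071  45:233  46:1129
Giant step factor: 753^(-47) ≡ 733 (mod 2179).
Scan 384·733^i mod 2179 for i = 0, 1, …:
  i=0: 384   i=1: 381   i=2: 361   i=3: 954
  i=4: 2002   i=5: 999   i=6: 123   i=7: 820
  i=8: 1835   i=9: 612     …   i=35: 1137
  i=36: 1043
Match at i=36, j=42: a = 36·47 + 42 = 1734.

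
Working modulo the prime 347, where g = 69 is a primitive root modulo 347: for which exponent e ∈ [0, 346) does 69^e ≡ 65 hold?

Baby-step giant-step with m = ceil(sqrt(346)) = 19.
Baby table (69^j mod 347 for j=0..18):
  0:1  1:69  2:250  3:247  4:40  5:331  6:284  7:164
  8:212  9:54  10:256  11:314  12:152  13:78  14:177  15:68
  16:181  17:344  18:140
Giant step factor: 69^(-19) ≡ 316 (mod 347).
Scan 65·316^i mod 347 for i = 0, 1, …:
  i=0: 65   i=1: 67   i=2: 5   i=3: 192
  i=4: 294   i=5: 255   i=6: 76   i=7: 73
  i=8: 166   i=9: 59     …   i=16: 141
  i=17: 140
Match at i=17, j=18: e = 17·19 + 18 = 341.

341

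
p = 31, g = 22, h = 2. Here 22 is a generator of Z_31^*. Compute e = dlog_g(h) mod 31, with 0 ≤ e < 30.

12

Successive powers of 22 modulo 31:
  22^0=1  22^1=22  22^2=19  22^3=15  22^4=20  22^5=6
  22^6=8  22^7=21  22^8=28  22^9=27  22^10=5  22^11=17
  22^12=2
So 22^12 ≡ 2 (mod 31), giving e = 12.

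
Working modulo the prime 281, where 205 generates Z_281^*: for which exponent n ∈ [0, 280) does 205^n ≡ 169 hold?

122

Baby-step giant-step with m = ceil(sqrt(280)) = 17.
Baby table (205^j mod 281 for j=0..16):
  0:1  1:205  2:156  3:227  4:170  5:6  6:106  7:93
  8:238  9:177  10:36  11:74  12:277  13:23  14:219  15:216
  16:163
Giant step factor: 205^(-17) ≡ 199 (mod 281).
Scan 169·199^i mod 281 for i = 0, 1, …:
  i=0: 169   i=1: 192   i=2: 273   i=3: 94
  i=4: 160   i=5: 87   i=6: 172   i=7: 227
Match at i=7, j=3: n = 7·17 + 3 = 122.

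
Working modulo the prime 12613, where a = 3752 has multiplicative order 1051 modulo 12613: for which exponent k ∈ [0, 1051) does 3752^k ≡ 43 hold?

571

Baby-step giant-step with m = ceil(sqrt(1051)) = 33.
Baby table (3752^j mod 12613 for j=0..32):
  0:1  1:3752  2:1396  3:3397  4:6414  5:12337  6:11327  7:5707
  8:8403  9:8169  10:498  11:1772  12:1493  13:1564  14:3083  15:1295
  16:2835  17:4161  18:9791  19:6776  20:8357  21:12159  22:11960  23:9479
  24:9161  25:1647  26:11787  27:3646  28:7300  29:6777  30:12109  31:942
  32:2744
Giant step factor: 3752^(-33) ≡ 11394 (mod 12613).
Scan 43·11394^i mod 12613 for i = 0, 1, …:
  i=0: 43   i=1: 10648   i=2: 11478   i=3: 8748
  i=4: 6786   i=5: 1994   i=6: 3623   i=7: 10726
  i=8: 4687   i=9: 236     …   i=16: 6363
  i=17: 498
Match at i=17, j=10: k = 17·33 + 10 = 571.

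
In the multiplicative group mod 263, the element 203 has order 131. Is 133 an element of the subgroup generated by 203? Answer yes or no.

133 ∈ ⟨203⟩ iff 133^131 ≡ 1 (mod 263), since |⟨203⟩| = 131.
133^131 mod 263 = 1.
Since 1 = 1, 133 lies in the subgroup.

yes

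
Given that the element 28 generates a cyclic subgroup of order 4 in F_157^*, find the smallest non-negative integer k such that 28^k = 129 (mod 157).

Successive powers of 28 modulo 157:
  28^0=1  28^1=28  28^2=156  28^3=129
So 28^3 ≡ 129 (mod 157), giving k = 3.

3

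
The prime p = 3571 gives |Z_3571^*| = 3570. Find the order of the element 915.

1785

The order of 915 must divide p − 1 = 3570 = 2 · 3 · 5 · 7 · 17.
Divisors: 1, 2, 3, 5, 6, 7, 10, 14, 15, 17, 21, 30, 34, 35, 42, 51, 70, 85, 102, 105, 119, 170, 210, 238, 255, 357, 510, 595, 714, 1190, 1785, 3570.
Check each in increasing order: 915^1 ≡ 915;  915^2 ≡ 1611;  915^3 ≡ 2813;  915^5 ≡ 144;  915^6 ≡ 3204;  915^7 ≡ 3440;  915^10 ≡ 2881;  915^14 ≡ 2877;  915^15 ≡ 628;  915^17 ≡ 1115;  915^21 ≡ 1639;  915^30 ≡ 1574;  915^34 ≡ 517;  915^35 ≡ 1683;  915^42 ≡ 929;  915^51 ≡ 1524;  915^70 ≡ 686;  915^85 ≡ 2288;  915^102 ≡ 1426;  915^105 ≡ 1105;  915^119 ≡ 895;  915^170 ≡ 3429;  915^210 ≡ 3314;  915^238 ≡ 1121;  915^255 ≡ 65;  915^357 ≡ 3415;  915^510 ≡ 654;  915^595 ≡ 103;  915^714 ≡ 2910;  915^1190 ≡ 3467;  915^1785 ≡ 1.
Smallest exponent giving 1 is 1785.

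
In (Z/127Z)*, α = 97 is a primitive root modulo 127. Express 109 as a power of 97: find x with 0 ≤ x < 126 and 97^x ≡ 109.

Baby-step giant-step with m = ceil(sqrt(126)) = 12.
Baby table (97^j mod 127 for j=0..11):
  0:1  1:97  2:11  3:51  4:121  5:53  6:61  7:75
  8:36  9:63  10:15  11:58
Giant step factor: 97^(-12) ≡ 117 (mod 127).
Scan 109·117^i mod 127 for i = 0, 1, …:
  i=0: 109   i=1: 53
Match at i=1, j=5: x = 1·12 + 5 = 17.

17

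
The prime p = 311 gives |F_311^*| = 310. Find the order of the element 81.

The order of 81 must divide p − 1 = 310 = 2 · 5 · 31.
Divisors: 1, 2, 5, 10, 31, 62, 155, 310.
Check each in increasing order: 81^1 ≡ 81;  81^2 ≡ 30;  81^5 ≡ 126;  81^10 ≡ 15;  81^31 ≡ 6;  81^62 ≡ 36;  81^155 ≡ 1.
Smallest exponent giving 1 is 155.

155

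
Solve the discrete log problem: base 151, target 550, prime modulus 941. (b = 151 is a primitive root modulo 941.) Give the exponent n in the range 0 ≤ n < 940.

932

Baby-step giant-step with m = ceil(sqrt(940)) = 31.
Baby table (151^j mod 941 for j=0..30):
  0:1  1:151  2:217  3:773  4:39  5:243  6:935  7:35
  8:580  9:67  10:707  11:424  12:36  13:731  14:284  15:539
  16:463  17:279  18:725  19:319  20:178  21:530  22:45  23:208
  24:355  25:909  26:814  27:584  28:671  29:634  30:693
Giant step factor: 151^(-31) ≡ 446 (mod 941).
Scan 550·446^i mod 941 for i = 0, 1, …:
  i=0: 550   i=1: 640   i=2: 317   i=3: 232
  i=4: 903   i=5: 931   i=6: 245   i=7: 114
  i=8: 30   i=9: 206     …   i=29: 260
  i=30: 217
Match at i=30, j=2: n = 30·31 + 2 = 932.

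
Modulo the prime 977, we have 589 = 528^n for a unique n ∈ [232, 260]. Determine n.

237

Compute 528^232 mod 977 = 745, then multiply by 528 repeatedly:
  528^232=745  528^233=606  528^234=489  528^235=264  528^236=658
  528^237=589
Found 589 at exponent 237.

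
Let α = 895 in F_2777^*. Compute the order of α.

1388

The order of 895 must divide p − 1 = 2776 = 2^3 · 347.
Divisors: 1, 2, 4, 8, 347, 694, 1388, 2776.
Check each in increasing order: 895^1 ≡ 895;  895^2 ≡ 1249;  895^4 ≡ 2104;  895^8 ≡ 278;  895^347 ≡ 2587;  895^694 ≡ 2776;  895^1388 ≡ 1.
Smallest exponent giving 1 is 1388.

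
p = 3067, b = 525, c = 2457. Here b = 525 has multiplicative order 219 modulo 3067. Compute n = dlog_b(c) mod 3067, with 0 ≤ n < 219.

64

Baby-step giant-step with m = ceil(sqrt(219)) = 15.
Baby table (525^j mod 3067 for j=0..14):
  0:1  1:525  2:2662  3:2065  4:1474  5:966  6:1095  7:1346
  8:1240  9:796  10:788  11:2722  12:2895  13:1710  14:2186
Giant step factor: 525^(-15) ≡ 2637 (mod 3067).
Scan 2457·2637^i mod 3067 for i = 0, 1, …:
  i=0: 2457   i=1: 1605   i=2: 2992   i=3: 1580
  i=4: 1474
Match at i=4, j=4: n = 4·15 + 4 = 64.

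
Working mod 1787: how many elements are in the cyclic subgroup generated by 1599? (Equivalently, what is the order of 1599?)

The order of 1599 must divide p − 1 = 1786 = 2 · 19 · 47.
Divisors: 1, 2, 19, 38, 47, 94, 893, 1786.
Check each in increasing order: 1599^1 ≡ 1599;  1599^2 ≡ 1391;  1599^19 ≡ 209;  1599^38 ≡ 793;  1599^47 ≡ 194;  1599^94 ≡ 109;  1599^893 ≡ 1.
Smallest exponent giving 1 is 893.

893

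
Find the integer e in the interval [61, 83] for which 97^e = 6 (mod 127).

67

Compute 97^61 mod 127 = 23, then multiply by 97 repeatedly:
  97^61=23  97^62=72  97^63=126  97^64=30  97^65=116
  97^66=76  97^67=6
Found 6 at exponent 67.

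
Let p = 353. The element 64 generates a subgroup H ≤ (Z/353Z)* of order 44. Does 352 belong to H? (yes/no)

352 ∈ ⟨64⟩ iff 352^44 ≡ 1 (mod 353), since |⟨64⟩| = 44.
352^44 mod 353 = 1.
Since 1 = 1, 352 lies in the subgroup.

yes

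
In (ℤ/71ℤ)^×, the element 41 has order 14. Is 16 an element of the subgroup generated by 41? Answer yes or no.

⟨41⟩ has order 14; its elements mod 71 are {1, 20, 23, 26, 30, 32, 34, 37, 39, 41, 45, 48, 51, 70}.
16 is not in this set.

no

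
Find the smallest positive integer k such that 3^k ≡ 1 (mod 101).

100

The order of 3 must divide p − 1 = 100 = 2^2 · 5^2.
Divisors: 1, 2, 4, 5, 10, 20, 25, 50, 100.
Check each in increasing order: 3^1 ≡ 3;  3^2 ≡ 9;  3^4 ≡ 81;  3^5 ≡ 41;  3^10 ≡ 65;  3^20 ≡ 84;  3^25 ≡ 10;  3^50 ≡ 100;  3^100 ≡ 1.
Smallest exponent giving 1 is 100.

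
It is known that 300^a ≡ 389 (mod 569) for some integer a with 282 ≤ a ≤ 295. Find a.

Compute 300^282 mod 569 = 389, then multiply by 300 repeatedly:
  300^282=389
Found 389 at exponent 282.

282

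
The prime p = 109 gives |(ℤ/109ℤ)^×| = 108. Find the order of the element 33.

4

The order of 33 must divide p − 1 = 108 = 2^2 · 3^3.
Divisors: 1, 2, 3, 4, 6, 9, 12, 18, 27, 36, 54, 108.
Check each in increasing order: 33^1 ≡ 33;  33^2 ≡ 108;  33^3 ≡ 76;  33^4 ≡ 1.
Smallest exponent giving 1 is 4.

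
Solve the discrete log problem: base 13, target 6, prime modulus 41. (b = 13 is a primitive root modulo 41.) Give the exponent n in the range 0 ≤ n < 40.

31

Successive powers of 13 modulo 41:
  13^0=1  13^1=13  13^2=5  13^3=24  13^4=25  13^5=38
  13^6=2  13^7=26  13^8=10  13^9=7  13^10=9  13^11=35
  13^12=4  13^13=11  13^14=20  13^15=14  13^16=18  13^17=29
  13^18=8  13^19=22  13^20=40  13^21=28  13^22=36  13^23=17
  13^24=16  13^25=3  13^26=39  13^27=15  13^28=31  13^29=34
  13^30=32  13^31=6
So 13^31 ≡ 6 (mod 41), giving n = 31.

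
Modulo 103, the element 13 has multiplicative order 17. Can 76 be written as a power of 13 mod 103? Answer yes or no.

76 ∈ ⟨13⟩ iff 76^17 ≡ 1 (mod 103), since |⟨13⟩| = 17.
76^17 mod 103 = 1.
Since 1 = 1, 76 lies in the subgroup.

yes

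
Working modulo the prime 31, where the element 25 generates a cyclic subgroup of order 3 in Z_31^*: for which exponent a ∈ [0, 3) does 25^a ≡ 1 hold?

0

Successive powers of 25 modulo 31:
  25^0=1
So 25^0 ≡ 1 (mod 31), giving a = 0.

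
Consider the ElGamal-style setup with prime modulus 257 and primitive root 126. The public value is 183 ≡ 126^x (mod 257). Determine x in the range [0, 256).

Baby-step giant-step with m = ceil(sqrt(256)) = 16.
Baby table (126^j mod 257 for j=0..15):
  0:1  1:126  2:199  3:145  4:23  5:71  6:208  7:251
  8:15  9:91  10:158  11:119  12:88  13:37  14:36  15:167
Giant step factor: 126^(-16) ≡ 8 (mod 257).
Scan 183·8^i mod 257 for i = 0, 1, …:
  i=0: 183   i=1: 179   i=2: 147   i=3: 148
  i=4: 156   i=5: 220   i=6: 218   i=7: 202
  i=8: 74   i=9: 78   i=10: 110   i=11: 109
  i=12: 101   i=13: 37
Match at i=13, j=13: x = 13·16 + 13 = 221.

221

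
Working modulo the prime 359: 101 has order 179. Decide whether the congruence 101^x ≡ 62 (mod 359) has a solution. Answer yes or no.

62 ∈ ⟨101⟩ iff 62^179 ≡ 1 (mod 359), since |⟨101⟩| = 179.
62^179 mod 359 = 358.
Since 358 ≠ 1, 62 does not lie in the subgroup.

no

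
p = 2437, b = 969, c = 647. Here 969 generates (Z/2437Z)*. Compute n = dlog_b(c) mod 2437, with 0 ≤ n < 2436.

Baby-step giant-step with m = ceil(sqrt(2436)) = 50.
Baby table (969^j mod 2437 for j=0..49):
  0:1  1:969  2:716  3:1696  4:886  5:710  6:756  7:1464
  8:282  9:314  10:2078  11:620  12:1278  13:386  14:1173  15:995
  16:1540  17:816  18:1116  19:1813  20:2157  21:1624  22:1791  23:335
  24:494  25:1034  26:339  27:1933  28:1461  29:2249  30:603  31:1864
  32:399  33:1585  34:555  35:1655  36:149  37:598  38:1893  39:1693
  40:416  41:999  42:542  43:1243  44:589  45:483  46:123  47:2211
  48:336  49:1463
Giant step factor: 969^(-50) ≡ 525 (mod 2437).
Scan 647·525^i mod 2437 for i = 0, 1, …:
  i=0: 647   i=1: 932   i=2: 1900   i=3: 767
  i=4: 570   i=5: 1936   i=6: 171   i=7: 2043
  i=8: 295   i=9: 1344     …   i=35: 2336
  i=36: 589
Match at i=36, j=44: n = 36·50 + 44 = 1844.

1844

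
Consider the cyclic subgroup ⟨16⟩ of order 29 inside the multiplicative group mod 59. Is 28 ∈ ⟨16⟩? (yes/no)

yes

28 ∈ ⟨16⟩ iff 28^29 ≡ 1 (mod 59), since |⟨16⟩| = 29.
28^29 mod 59 = 1.
Since 1 = 1, 28 lies in the subgroup.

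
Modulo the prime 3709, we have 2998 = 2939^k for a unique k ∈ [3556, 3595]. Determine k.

Compute 2939^3556 mod 3709 = 2523, then multiply by 2939 repeatedly:
  2939^3556=2523  2939^3557=806  2939^3558=2492  2939^3559=2422  2939^3560=687
  2939^3561=1397  2939^3562=3629  2939^3563=2256  2939^3564=2401  2939^3565=2021
  2939^3566=1610  2939^3567=2815  2939^3568=2215  2939^3569=590  2939^3570=1907
  2939^3571=374  2939^3572=1322  2939^3573=2035  2939^3574=1957  2939^3575=2673
  2939^3576=285  2939^3577=3090  2939^3578=1878  2939^3579=450  2939^3580=2146
  2939^3581=1794  2939^3582=2077  2939^3583=2998
Found 2998 at exponent 3583.

3583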